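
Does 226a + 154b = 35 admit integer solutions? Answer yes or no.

gcd(226, 154) = 2.
2 does not divide 35 (remainder 1), so no integer solutions.

no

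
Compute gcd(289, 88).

1

gcd(289, 88):
  289 = 3*88 + 25
  88 = 3*25 + 13
  25 = 1*13 + 12
  13 = 1*12 + 1
  12 = 12*1
so gcd(289, 88) = 1.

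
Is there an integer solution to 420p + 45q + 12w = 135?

yes

gcd(420, 45) = 15  (420 = 9·45 + 15, 45 = 3·15).
gcd(15, 12) = 3.
3 divides 135, so integer solutions exist.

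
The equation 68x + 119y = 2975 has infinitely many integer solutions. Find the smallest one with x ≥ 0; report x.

gcd(119, 68) = 17  (119 = 1·68 + 51, 68 = 1·51 + 17, 51 = 3·17).
17 divides 2975, so solutions exist.
Back-substituting, 68·(2) + 119·(-1) = 17.
Scale by 2975/17 = 175: (x₀, y₀) = (350, -175).
General solution: x = 350 + 7t, y = -175 - 4t for integer t.
x ≥ 0: smallest is 350 mod 7 = 0 (at t = -50), with y = 25.

0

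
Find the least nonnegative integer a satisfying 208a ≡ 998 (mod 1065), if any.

56

gcd(1065, 208):
  1065 = 5*208 + 25
  208 = 8*25 + 8
  25 = 3*8 + 1
  8 = 8*1
so gcd(1065, 208) = 1.
1 divides 998, so solutions exist.
Back-substitute for Bézout coefficients:
  1 = 25 - 3*8
  ... = 208*(-128) + 1065*(25)
So 208*(-128) ≡ 1 (mod 1065); multiply by 998: a ≡ -127744 (mod 1065).
Smallest nonnegative: a = -127744 mod 1065 = 56.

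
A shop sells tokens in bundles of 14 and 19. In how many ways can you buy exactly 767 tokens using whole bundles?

Need nonnegative integers with 14j + 19k = 767.
gcd(14, 19) = 1, and 14·(-4) + 19·(3) = 1.
So (j₀, k₀) = (-3068, 2301); general j = -3068 + 19t, k = 2301 - 14t.
j ≥ 0 ⇒ t ≥ 162; k ≥ 0 ⇒ t ≤ 164. That's 3 values of t.

3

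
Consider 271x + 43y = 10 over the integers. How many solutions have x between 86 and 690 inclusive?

gcd(271, 43) = 1.
By Bézout, 271*(10) + 43*(-63) = 1.
Particular solution: (14, -88).
General solution: x = 14 + 43t, y = -88 - 271t for integer t.
86 ≤ 14 + 43t ≤ 690 gives t ∈ [2, 15], which is 14 values.

14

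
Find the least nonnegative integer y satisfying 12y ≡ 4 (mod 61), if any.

41

gcd(61, 12):
  61 = 5×12 + 1
  12 = 12×1
so gcd(61, 12) = 1.
1 divides 4, so solutions exist.
Back-substitute for Bézout coefficients:
  1 = 61 - 5×12
  ... = 12×(-5) + 61×(1)
So 12×(-5) ≡ 1 (mod 61); multiply by 4: y ≡ -20 (mod 61).
Smallest nonnegative: y = -20 mod 61 = 41.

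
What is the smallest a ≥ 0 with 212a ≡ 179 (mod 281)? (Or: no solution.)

gcd(281, 212) = 1  (281 = 1·212 + 69, 212 = 3·69 + 5, 69 = 13·5 + 4, 5 = 1·4 + 1, 4 = 4·1).
1 divides 179, so solutions exist.
Back-substituting, 212·(57) + 281·(-43) = 1.
So 212·(57) ≡ 1 (mod 281); multiply by 179: a ≡ 10203 (mod 281).
Smallest nonnegative: a = 10203 mod 281 = 87.

87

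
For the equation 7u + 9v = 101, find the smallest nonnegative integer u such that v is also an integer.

8

gcd(9, 7) = 1  (9 = 1·7 + 2, 7 = 3·2 + 1, 2 = 2·1).
1 divides 101, so solutions exist.
Back-substituting, 7·(4) + 9·(-3) = 1.
Scale by 101/1 = 101: (u₀, v₀) = (404, -303).
General solution: u = 404 + 9t, v = -303 - 7t for integer t.
u ≥ 0: smallest is 404 mod 9 = 8 (at t = -44), with v = 5.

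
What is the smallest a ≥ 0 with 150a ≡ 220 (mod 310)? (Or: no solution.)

gcd(310, 150):
  310 = 2*150 + 10
  150 = 15*10
so gcd(310, 150) = 10.
10 divides 220, so solutions exist.
Back-substitute for Bézout coefficients:
  10 = 310 - 2*150
  ... = 150*(-2) + 310*(1)
So 150*(-2) ≡ 10 (mod 310); multiply by 22: a ≡ -44 (mod 31).
Smallest nonnegative: a = -44 mod 31 = 18.

18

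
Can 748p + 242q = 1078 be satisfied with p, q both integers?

gcd(748, 242) = 22.
22 divides 1078, so integer solutions exist.

yes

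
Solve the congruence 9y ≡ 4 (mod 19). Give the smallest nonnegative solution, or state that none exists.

gcd(19, 9) = 1.
1 divides 4, so solutions exist.
By Bézout, 9·(-2) + 19·(1) = 1.
So 9·(-2) ≡ 1 (mod 19); multiply by 4: y ≡ -8 (mod 19).
Smallest nonnegative: y = -8 mod 19 = 11.

11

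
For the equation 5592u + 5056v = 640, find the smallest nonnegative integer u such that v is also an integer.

520

gcd(5592, 5056):
  5592 = 1*5056 + 536
  5056 = 9*536 + 232
  536 = 2*232 + 72
  232 = 3*72 + 16
  72 = 4*16 + 8
  16 = 2*8
so gcd(5592, 5056) = 8.
8 divides 640, so solutions exist.
Back-substitute for Bézout coefficients:
  8 = 72 - 4*16
  ... = 5592*(283) + 5056*(-313)
Scale by 640/8 = 80: (u₀, v₀) = (22640, -25040).
General solution: u = 22640 + 632t, v = -25040 - 699t for integer t.
u ≥ 0: smallest is 22640 mod 632 = 520 (at t = -35), with v = -575.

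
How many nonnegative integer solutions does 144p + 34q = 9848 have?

gcd(144, 34) = 2  (144 = 4*34 + 8, 34 = 4*8 + 2, 8 = 4*2).
Back-substituting, 144*(-4) + 34*(17) = 2.
Scale by 4924: one solution is (-19696, 83708). Reduce p mod 17: (7, 260).
General: p = 7 + 17t, q = 260 - 72t.
p ≥ 0 ⇒ t ≥ 0; q ≥ 0 ⇒ t ≤ 3. So t ∈ [0, 3]: 4 solutions.

4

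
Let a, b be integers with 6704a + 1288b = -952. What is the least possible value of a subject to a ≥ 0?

gcd(6704, 1288) = 8  (6704 = 5·1288 + 264, 1288 = 4·264 + 232, 264 = 1·232 + 32, 232 = 7·32 + 8, 32 = 4·8).
8 divides -952, so solutions exist.
Back-substituting, 6704·(-39) + 1288·(203) = 8.
Scale by -952/8 = -119: (a₀, b₀) = (4641, -24157).
General solution: a = 4641 + 161t, b = -24157 - 838t for integer t.
a ≥ 0: smallest is 4641 mod 161 = 133 (at t = -28), with b = -693.

133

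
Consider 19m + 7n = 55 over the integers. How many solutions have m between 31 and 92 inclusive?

gcd(19, 7):
  19 = 2*7 + 5
  7 = 1*5 + 2
  5 = 2*2 + 1
  2 = 2*1
so gcd(19, 7) = 1.
Back-substitute for Bézout coefficients:
  1 = 5 - 2*2
  ... = 19*(3) + 7*(-8)
Scale by 55: particular solution (165, -440); reduce m mod 7: (4, -3).
General solution: m = 4 + 7t, n = -3 - 19t for integer t.
31 ≤ 4 + 7t ≤ 92 gives t ∈ [4, 12], which is 9 values.

9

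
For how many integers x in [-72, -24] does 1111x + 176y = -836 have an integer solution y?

gcd(1111, 176):
  1111 = 6·176 + 55
  176 = 3·55 + 11
  55 = 5·11
so gcd(1111, 176) = 11.
Back-substitute for Bézout coefficients:
  11 = 176 - 3·55
  ... = 1111·(-3) + 176·(19)
Scale by -76: particular solution (228, -1444); reduce x mod 16: (4, -30).
General solution: x = 4 + 16t, y = -30 - 101t for integer t.
-72 ≤ 4 + 16t ≤ -24 gives t ∈ [-4, -2], which is 3 values.

3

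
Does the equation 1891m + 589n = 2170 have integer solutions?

gcd(1891, 589):
  1891 = 3·589 + 124
  589 = 4·124 + 93
  124 = 1·93 + 31
  93 = 3·31
so gcd(1891, 589) = 31.
31 divides 2170, so integer solutions exist.

yes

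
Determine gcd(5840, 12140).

20

gcd(12140, 5840):
  12140 = 2·5840 + 460
  5840 = 12·460 + 320
  460 = 1·320 + 140
  320 = 2·140 + 40
  140 = 3·40 + 20
  40 = 2·20
so gcd(12140, 5840) = 20.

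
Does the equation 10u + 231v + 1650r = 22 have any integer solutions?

gcd(231, 10):
  231 = 23*10 + 1
  10 = 10*1
so gcd(231, 10) = 1.
gcd(1, 1650) = 1.
1 divides 22, so integer solutions exist.

yes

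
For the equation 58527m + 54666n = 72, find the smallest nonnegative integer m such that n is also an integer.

3214

gcd(58527, 54666) = 9  (58527 = 1*54666 + 3861, 54666 = 14*3861 + 612, 3861 = 6*612 + 189, 612 = 3*189 + 45, 189 = 4*45 + 9, 45 = 5*9).
9 divides 72, so solutions exist.
Back-substituting, 58527*(1161) + 54666*(-1243) = 9.
Scale by 72/9 = 8: (m₀, n₀) = (9288, -9944).
General solution: m = 9288 + 6074t, n = -9944 - 6503t for integer t.
m ≥ 0: smallest is 9288 mod 6074 = 3214 (at t = -1), with n = -3441.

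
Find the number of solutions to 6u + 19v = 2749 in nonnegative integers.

24

gcd(19, 6):
  19 = 3·6 + 1
  6 = 6·1
so gcd(19, 6) = 1.
Back-substitute for Bézout coefficients:
  1 = 19 - 3·6
  ... = 6·(-3) + 19·(1)
Scale by 2749: one solution is (-8247, 2749). Reduce u mod 19: (18, 139).
General: u = 18 + 19t, v = 139 - 6t.
u ≥ 0 ⇒ t ≥ 0; v ≥ 0 ⇒ t ≤ 23. So t ∈ [0, 23]: 24 solutions.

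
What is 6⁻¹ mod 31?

gcd(31, 6) = 1.
By Bézout, 6·(-5) + 31·(1) = 1.
So 6·-5 ≡ 1 (mod 31), and -5 mod 31 = 26.

26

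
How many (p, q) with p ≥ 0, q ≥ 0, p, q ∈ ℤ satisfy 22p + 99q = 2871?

15

gcd(99, 22) = 11.
By Bézout, 22·(-4) + 99·(1) = 11.
One solution: (0, 29).
General: p = 0 + 9t, q = 29 - 2t.
p ≥ 0 ⇒ t ≥ 0; q ≥ 0 ⇒ t ≤ 14. So t ∈ [0, 14]: 15 solutions.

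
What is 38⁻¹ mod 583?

gcd(583, 38):
  583 = 15×38 + 13
  38 = 2×13 + 12
  13 = 1×12 + 1
  12 = 12×1
so gcd(583, 38) = 1.
Back-substitute for Bézout coefficients:
  1 = 13 - 1×12
  ... = 38×(-46) + 583×(3)
So 38×-46 ≡ 1 (mod 583), and -46 mod 583 = 537.

537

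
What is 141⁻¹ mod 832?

gcd(832, 141) = 1.
By Bézout, 141*(-59) + 832*(10) = 1.
So 141*-59 ≡ 1 (mod 832), and -59 mod 832 = 773.

773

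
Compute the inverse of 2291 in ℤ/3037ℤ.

745

gcd(3037, 2291) = 1  (3037 = 1*2291 + 746, 2291 = 3*746 + 53, 746 = 14*53 + 4, 53 = 13*4 + 1, 4 = 4*1).
Back-substituting, 2291*(745) + 3037*(-562) = 1.
So 2291*745 ≡ 1 (mod 3037), and 745 mod 3037 = 745.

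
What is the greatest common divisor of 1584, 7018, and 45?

1

gcd(7018, 1584) = 22.
gcd(22, 45) = 1.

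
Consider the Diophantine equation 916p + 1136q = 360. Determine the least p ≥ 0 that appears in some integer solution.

gcd(1136, 916) = 4  (1136 = 1·916 + 220, 916 = 4·220 + 36, 220 = 6·36 + 4, 36 = 9·4).
4 divides 360, so solutions exist.
Back-substituting, 916·(-31) + 1136·(25) = 4.
Scale by 360/4 = 90: (p₀, q₀) = (-2790, 2250).
General solution: p = -2790 + 284t, q = 2250 - 229t for integer t.
p ≥ 0: smallest is -2790 mod 284 = 50 (at t = 10), with q = -40.

50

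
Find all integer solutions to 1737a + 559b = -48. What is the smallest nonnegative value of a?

111

gcd(1737, 559) = 1  (1737 = 3·559 + 60, 559 = 9·60 + 19, 60 = 3·19 + 3, 19 = 6·3 + 1, 3 = 3·1).
1 divides -48, so solutions exist.
Back-substituting, 1737·(-177) + 559·(550) = 1.
Scale by -48/1 = -48: (a₀, b₀) = (8496, -26400).
General solution: a = 8496 + 559t, b = -26400 - 1737t for integer t.
a ≥ 0: smallest is 8496 mod 559 = 111 (at t = -15), with b = -345.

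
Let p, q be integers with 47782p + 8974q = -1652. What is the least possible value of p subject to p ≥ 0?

gcd(47782, 8974):
  47782 = 5·8974 + 2912
  8974 = 3·2912 + 238
  2912 = 12·238 + 56
  238 = 4·56 + 14
  56 = 4·14
so gcd(47782, 8974) = 14.
14 divides -1652, so solutions exist.
Back-substitute for Bézout coefficients:
  14 = 238 - 4·56
  ... = 47782·(-151) + 8974·(804)
Scale by -1652/14 = -118: (p₀, q₀) = (17818, -94872).
General solution: p = 17818 + 641t, q = -94872 - 3413t for integer t.
p ≥ 0: smallest is 17818 mod 641 = 511 (at t = -27), with q = -2721.

511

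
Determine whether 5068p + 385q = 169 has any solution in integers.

gcd(5068, 385) = 7  (5068 = 13×385 + 63, 385 = 6×63 + 7, 63 = 9×7).
7 does not divide 169 (remainder 1), so no integer solutions.

no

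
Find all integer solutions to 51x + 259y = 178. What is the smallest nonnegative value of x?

gcd(259, 51) = 1  (259 = 5*51 + 4, 51 = 12*4 + 3, 4 = 1*3 + 1, 3 = 3*1).
1 divides 178, so solutions exist.
Back-substituting, 51*(-66) + 259*(13) = 1.
Scale by 178/1 = 178: (x₀, y₀) = (-11748, 2314).
General solution: x = -11748 + 259t, y = 2314 - 51t for integer t.
x ≥ 0: smallest is -11748 mod 259 = 166 (at t = 46), with y = -32.

166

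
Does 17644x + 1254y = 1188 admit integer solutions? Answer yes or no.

yes

gcd(17644, 1254) = 22  (17644 = 14*1254 + 88, 1254 = 14*88 + 22, 88 = 4*22).
22 divides 1188, so integer solutions exist.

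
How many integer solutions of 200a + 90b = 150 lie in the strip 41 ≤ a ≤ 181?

gcd(200, 90):
  200 = 2·90 + 20
  90 = 4·20 + 10
  20 = 2·10
so gcd(200, 90) = 10.
Back-substitute for Bézout coefficients:
  10 = 90 - 4·20
  ... = 200·(-4) + 90·(9)
Scale by 15: particular solution (-60, 135); reduce a mod 9: (3, -5).
General solution: a = 3 + 9t, b = -5 - 20t for integer t.
41 ≤ 3 + 9t ≤ 181 gives t ∈ [5, 19], which is 15 values.

15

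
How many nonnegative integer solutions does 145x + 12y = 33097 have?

gcd(145, 12) = 1  (145 = 12×12 + 1, 12 = 12×1).
Back-substituting, 145×(1) + 12×(-12) = 1.
Scale by 33097: one solution is (33097, -397164). Reduce x mod 12: (1, 2746).
General: x = 1 + 12t, y = 2746 - 145t.
x ≥ 0 ⇒ t ≥ 0; y ≥ 0 ⇒ t ≤ 18. So t ∈ [0, 18]: 19 solutions.

19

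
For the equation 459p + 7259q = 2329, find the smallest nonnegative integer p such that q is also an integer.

gcd(7259, 459):
  7259 = 15×459 + 374
  459 = 1×374 + 85
  374 = 4×85 + 34
  85 = 2×34 + 17
  34 = 2×17
so gcd(7259, 459) = 17.
17 divides 2329, so solutions exist.
Back-substitute for Bézout coefficients:
  17 = 85 - 2×34
  ... = 459×(174) + 7259×(-11)
Scale by 2329/17 = 137: (p₀, q₀) = (23838, -1507).
General solution: p = 23838 + 427t, q = -1507 - 27t for integer t.
p ≥ 0: smallest is 23838 mod 427 = 353 (at t = -55), with q = -22.

353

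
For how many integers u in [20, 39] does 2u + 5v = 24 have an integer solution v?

4

gcd(5, 2) = 1  (5 = 2*2 + 1, 2 = 2*1).
Back-substituting, 2*(-2) + 5*(1) = 1.
Scale by 24: particular solution (-48, 24); reduce u mod 5: (2, 4).
General solution: u = 2 + 5t, v = 4 - 2t for integer t.
20 ≤ 2 + 5t ≤ 39 gives t ∈ [4, 7], which is 4 values.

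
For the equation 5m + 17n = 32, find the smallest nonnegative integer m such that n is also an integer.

gcd(17, 5) = 1  (17 = 3·5 + 2, 5 = 2·2 + 1, 2 = 2·1).
1 divides 32, so solutions exist.
Back-substituting, 5·(7) + 17·(-2) = 1.
Scale by 32/1 = 32: (m₀, n₀) = (224, -64).
General solution: m = 224 + 17t, n = -64 - 5t for integer t.
m ≥ 0: smallest is 224 mod 17 = 3 (at t = -13), with n = 1.

3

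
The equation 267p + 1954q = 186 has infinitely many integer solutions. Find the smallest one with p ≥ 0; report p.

1318

gcd(1954, 267) = 1.
1 divides 186, so solutions exist.
By Bézout, 267*(-161) + 1954*(22) = 1.
Scale by 186/1 = 186: (p₀, q₀) = (-29946, 4092).
General solution: p = -29946 + 1954t, q = 4092 - 267t for integer t.
p ≥ 0: smallest is -29946 mod 1954 = 1318 (at t = 16), with q = -180.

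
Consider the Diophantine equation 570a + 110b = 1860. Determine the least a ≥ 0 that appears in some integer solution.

gcd(570, 110):
  570 = 5×110 + 20
  110 = 5×20 + 10
  20 = 2×10
so gcd(570, 110) = 10.
10 divides 1860, so solutions exist.
Back-substitute for Bézout coefficients:
  10 = 110 - 5×20
  ... = 570×(-5) + 110×(26)
Scale by 1860/10 = 186: (a₀, b₀) = (-930, 4836).
General solution: a = -930 + 11t, b = 4836 - 57t for integer t.
a ≥ 0: smallest is -930 mod 11 = 5 (at t = 85), with b = -9.

5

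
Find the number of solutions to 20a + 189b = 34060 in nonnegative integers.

10

gcd(189, 20) = 1  (189 = 9×20 + 9, 20 = 2×9 + 2, 9 = 4×2 + 1, 2 = 2×1).
Back-substituting, 20×(-85) + 189×(9) = 1.
Scale by 34060: one solution is (-2895100, 306540). Reduce a mod 189: (2, 180).
General: a = 2 + 189t, b = 180 - 20t.
a ≥ 0 ⇒ t ≥ 0; b ≥ 0 ⇒ t ≤ 9. So t ∈ [0, 9]: 10 solutions.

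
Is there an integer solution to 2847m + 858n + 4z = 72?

yes

gcd(2847, 858) = 39  (2847 = 3·858 + 273, 858 = 3·273 + 39, 273 = 7·39).
gcd(39, 4) = 1.
1 divides 72, so integer solutions exist.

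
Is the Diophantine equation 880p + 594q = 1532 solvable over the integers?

no

gcd(880, 594):
  880 = 1×594 + 286
  594 = 2×286 + 22
  286 = 13×22
so gcd(880, 594) = 22.
22 does not divide 1532 (remainder 14), so no integer solutions.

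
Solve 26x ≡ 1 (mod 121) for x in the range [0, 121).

gcd(121, 26) = 1  (121 = 4·26 + 17, 26 = 1·17 + 9, 17 = 1·9 + 8, 9 = 1·8 + 1, 8 = 8·1).
Back-substituting, 26·(14) + 121·(-3) = 1.
So 26·14 ≡ 1 (mod 121), and 14 mod 121 = 14.

14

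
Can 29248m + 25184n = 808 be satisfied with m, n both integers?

gcd(29248, 25184) = 32  (29248 = 1*25184 + 4064, 25184 = 6*4064 + 800, 4064 = 5*800 + 64, 800 = 12*64 + 32, 64 = 2*32).
32 does not divide 808 (remainder 8), so no integer solutions.

no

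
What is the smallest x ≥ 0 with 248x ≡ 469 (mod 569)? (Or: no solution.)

486

gcd(569, 248) = 1.
1 divides 469, so solutions exist.
By Bézout, 248·(-39) + 569·(17) = 1.
So 248·(-39) ≡ 1 (mod 569); multiply by 469: x ≡ -18291 (mod 569).
Smallest nonnegative: x = -18291 mod 569 = 486.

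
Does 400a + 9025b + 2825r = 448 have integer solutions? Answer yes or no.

no

gcd(9025, 400) = 25.
gcd(25, 2825) = 25.
25 does not divide 448 (remainder 23), so no integer solutions.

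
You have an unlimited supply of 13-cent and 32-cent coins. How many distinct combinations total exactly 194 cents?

1

Need nonnegative integers with 13j + 32k = 194.
gcd(13, 32) = 1, and 13·(5) + 32·(-2) = 1.
So (j₀, k₀) = (970, -388); general j = 970 + 32t, k = -388 - 13t.
j ≥ 0 ⇒ t ≥ -30; k ≥ 0 ⇒ t ≤ -30. That's 1 value of t.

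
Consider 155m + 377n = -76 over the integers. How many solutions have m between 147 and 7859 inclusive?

gcd(377, 155) = 1.
By Bézout, 155×(90) + 377×(-37) = 1.
Particular solution: (323, -133).
General solution: m = 323 + 377t, n = -133 - 155t for integer t.
147 ≤ 323 + 377t ≤ 7859 gives t ∈ [0, 19], which is 20 values.

20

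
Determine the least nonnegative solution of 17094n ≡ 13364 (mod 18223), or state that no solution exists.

10399

gcd(18223, 17094) = 1  (18223 = 1*17094 + 1129, 17094 = 15*1129 + 159, 1129 = 7*159 + 16, 159 = 9*16 + 15, 16 = 1*15 + 1, 15 = 15*1).
1 divides 13364, so solutions exist.
Back-substituting, 17094*(-1146) + 18223*(1075) = 1.
So 17094*(-1146) ≡ 1 (mod 18223); multiply by 13364: n ≡ -15315144 (mod 18223).
Smallest nonnegative: n = -15315144 mod 18223 = 10399.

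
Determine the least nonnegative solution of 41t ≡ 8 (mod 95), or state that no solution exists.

28

gcd(95, 41):
  95 = 2*41 + 13
  41 = 3*13 + 2
  13 = 6*2 + 1
  2 = 2*1
so gcd(95, 41) = 1.
1 divides 8, so solutions exist.
Back-substitute for Bézout coefficients:
  1 = 13 - 6*2
  ... = 41*(-44) + 95*(19)
So 41*(-44) ≡ 1 (mod 95); multiply by 8: t ≡ -352 (mod 95).
Smallest nonnegative: t = -352 mod 95 = 28.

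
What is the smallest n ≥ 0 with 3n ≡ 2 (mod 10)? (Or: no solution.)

gcd(10, 3) = 1.
1 divides 2, so solutions exist.
By Bézout, 3×(-3) + 10×(1) = 1.
So 3×(-3) ≡ 1 (mod 10); multiply by 2: n ≡ -6 (mod 10).
Smallest nonnegative: n = -6 mod 10 = 4.

4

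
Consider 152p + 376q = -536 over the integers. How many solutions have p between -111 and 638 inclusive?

16

gcd(376, 152) = 8  (376 = 2·152 + 72, 152 = 2·72 + 8, 72 = 9·8).
Back-substituting, 152·(5) + 376·(-2) = 8.
Scale by -67: particular solution (-335, 134); reduce p mod 47: (41, -18).
General solution: p = 41 + 47t, q = -18 - 19t for integer t.
-111 ≤ 41 + 47t ≤ 638 gives t ∈ [-3, 12], which is 16 values.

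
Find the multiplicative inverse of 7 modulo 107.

gcd(107, 7):
  107 = 15·7 + 2
  7 = 3·2 + 1
  2 = 2·1
so gcd(107, 7) = 1.
Back-substitute for Bézout coefficients:
  1 = 7 - 3·2
  ... = 7·(46) + 107·(-3)
So 7·46 ≡ 1 (mod 107), and 46 mod 107 = 46.

46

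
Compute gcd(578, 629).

gcd(629, 578) = 17  (629 = 1*578 + 51, 578 = 11*51 + 17, 51 = 3*17).

17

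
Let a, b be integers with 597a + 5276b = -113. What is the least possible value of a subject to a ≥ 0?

gcd(5276, 597):
  5276 = 8*597 + 500
  597 = 1*500 + 97
  500 = 5*97 + 15
  97 = 6*15 + 7
  15 = 2*7 + 1
  7 = 7*1
so gcd(5276, 597) = 1.
1 divides -113, so solutions exist.
Back-substitute for Bézout coefficients:
  1 = 15 - 2*7
  ... = 597*(-707) + 5276*(80)
Scale by -113/1 = -113: (a₀, b₀) = (79891, -9040).
General solution: a = 79891 + 5276t, b = -9040 - 597t for integer t.
a ≥ 0: smallest is 79891 mod 5276 = 751 (at t = -15), with b = -85.

751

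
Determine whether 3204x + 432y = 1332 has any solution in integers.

gcd(3204, 432) = 36  (3204 = 7×432 + 180, 432 = 2×180 + 72, 180 = 2×72 + 36, 72 = 2×36).
36 divides 1332, so integer solutions exist.

yes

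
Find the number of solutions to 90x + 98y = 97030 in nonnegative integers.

gcd(98, 90) = 2.
By Bézout, 90*(12) + 98*(-11) = 2.
One solution: (11, 980).
General: x = 11 + 49t, y = 980 - 45t.
x ≥ 0 ⇒ t ≥ 0; y ≥ 0 ⇒ t ≤ 21. So t ∈ [0, 21]: 22 solutions.

22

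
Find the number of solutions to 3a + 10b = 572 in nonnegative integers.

19

gcd(10, 3):
  10 = 3×3 + 1
  3 = 3×1
so gcd(10, 3) = 1.
Back-substitute for Bézout coefficients:
  1 = 10 - 3×3
  ... = 3×(-3) + 10×(1)
Scale by 572: one solution is (-1716, 572). Reduce a mod 10: (4, 56).
General: a = 4 + 10t, b = 56 - 3t.
a ≥ 0 ⇒ t ≥ 0; b ≥ 0 ⇒ t ≤ 18. So t ∈ [0, 18]: 19 solutions.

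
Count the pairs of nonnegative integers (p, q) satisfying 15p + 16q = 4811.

20

gcd(16, 15) = 1  (16 = 1×15 + 1, 15 = 15×1).
Back-substituting, 15×(-1) + 16×(1) = 1.
Scale by 4811: one solution is (-4811, 4811). Reduce p mod 16: (5, 296).
General: p = 5 + 16t, q = 296 - 15t.
p ≥ 0 ⇒ t ≥ 0; q ≥ 0 ⇒ t ≤ 19. So t ∈ [0, 19]: 20 solutions.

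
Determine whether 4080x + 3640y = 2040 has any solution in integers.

yes

gcd(4080, 3640) = 40.
40 divides 2040, so integer solutions exist.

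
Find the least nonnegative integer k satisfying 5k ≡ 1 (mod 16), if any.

gcd(16, 5) = 1.
1 divides 1, so solutions exist.
By Bézout, 5*(-3) + 16*(1) = 1.
So 5*(-3) ≡ 1 (mod 16); multiply by 1: k ≡ -3 (mod 16).
Smallest nonnegative: k = -3 mod 16 = 13.

13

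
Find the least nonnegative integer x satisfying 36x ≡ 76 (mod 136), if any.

21

gcd(136, 36) = 4.
4 divides 76, so solutions exist.
By Bézout, 36·(-15) + 136·(4) = 4.
So 36·(-15) ≡ 4 (mod 136); multiply by 19: x ≡ -285 (mod 34).
Smallest nonnegative: x = -285 mod 34 = 21.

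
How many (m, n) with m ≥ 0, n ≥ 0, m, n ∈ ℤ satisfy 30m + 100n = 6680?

22

gcd(100, 30) = 10  (100 = 3×30 + 10, 30 = 3×10).
Back-substituting, 30×(-3) + 100×(1) = 10.
Scale by 668: one solution is (-2004, 668). Reduce m mod 10: (6, 65).
General: m = 6 + 10t, n = 65 - 3t.
m ≥ 0 ⇒ t ≥ 0; n ≥ 0 ⇒ t ≤ 21. So t ∈ [0, 21]: 22 solutions.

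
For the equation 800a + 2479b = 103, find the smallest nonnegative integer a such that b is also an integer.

1063

gcd(2479, 800) = 1.
1 divides 103, so solutions exist.
By Bézout, 800×(251) + 2479×(-81) = 1.
Scale by 103/1 = 103: (a₀, b₀) = (25853, -8343).
General solution: a = 25853 + 2479t, b = -8343 - 800t for integer t.
a ≥ 0: smallest is 25853 mod 2479 = 1063 (at t = -10), with b = -343.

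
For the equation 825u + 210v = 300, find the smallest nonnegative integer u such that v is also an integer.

8

gcd(825, 210):
  825 = 3*210 + 195
  210 = 1*195 + 15
  195 = 13*15
so gcd(825, 210) = 15.
15 divides 300, so solutions exist.
Back-substitute for Bézout coefficients:
  15 = 210 - 1*195
  ... = 825*(-1) + 210*(4)
Scale by 300/15 = 20: (u₀, v₀) = (-20, 80).
General solution: u = -20 + 14t, v = 80 - 55t for integer t.
u ≥ 0: smallest is -20 mod 14 = 8 (at t = 2), with v = -30.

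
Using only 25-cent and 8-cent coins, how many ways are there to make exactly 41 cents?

1

Need nonnegative integers with 25j + 8k = 41.
gcd(25, 8) = 1, and 25·(1) + 8·(-3) = 1.
So (j₀, k₀) = (41, -123); general j = 41 + 8t, k = -123 - 25t.
j ≥ 0 ⇒ t ≥ -5; k ≥ 0 ⇒ t ≤ -5. That's 1 value of t.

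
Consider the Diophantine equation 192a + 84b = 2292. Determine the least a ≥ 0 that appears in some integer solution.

gcd(192, 84):
  192 = 2*84 + 24
  84 = 3*24 + 12
  24 = 2*12
so gcd(192, 84) = 12.
12 divides 2292, so solutions exist.
Back-substitute for Bézout coefficients:
  12 = 84 - 3*24
  ... = 192*(-3) + 84*(7)
Scale by 2292/12 = 191: (a₀, b₀) = (-573, 1337).
General solution: a = -573 + 7t, b = 1337 - 16t for integer t.
a ≥ 0: smallest is -573 mod 7 = 1 (at t = 82), with b = 25.

1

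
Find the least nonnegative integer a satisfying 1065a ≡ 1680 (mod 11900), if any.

672

gcd(11900, 1065) = 5  (11900 = 11·1065 + 185, 1065 = 5·185 + 140, 185 = 1·140 + 45, 140 = 3·45 + 5, 45 = 9·5).
5 divides 1680, so solutions exist.
Back-substituting, 1065·(257) + 11900·(-23) = 5.
So 1065·(257) ≡ 5 (mod 11900); multiply by 336: a ≡ 86352 (mod 2380).
Smallest nonnegative: a = 86352 mod 2380 = 672.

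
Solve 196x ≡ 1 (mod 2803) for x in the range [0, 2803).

gcd(2803, 196) = 1.
By Bézout, 196·(1330) + 2803·(-93) = 1.
So 196·1330 ≡ 1 (mod 2803), and 1330 mod 2803 = 1330.

1330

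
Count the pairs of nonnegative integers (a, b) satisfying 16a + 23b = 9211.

25

gcd(23, 16) = 1.
By Bézout, 16*(-10) + 23*(7) = 1.
One solution: (5, 397).
General: a = 5 + 23t, b = 397 - 16t.
a ≥ 0 ⇒ t ≥ 0; b ≥ 0 ⇒ t ≤ 24. So t ∈ [0, 24]: 25 solutions.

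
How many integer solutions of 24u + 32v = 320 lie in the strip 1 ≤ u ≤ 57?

gcd(32, 24) = 8.
By Bézout, 24·(-1) + 32·(1) = 8.
Particular solution: (0, 10).
General solution: u = 0 + 4t, v = 10 - 3t for integer t.
1 ≤ 0 + 4t ≤ 57 gives t ∈ [1, 14], which is 14 values.

14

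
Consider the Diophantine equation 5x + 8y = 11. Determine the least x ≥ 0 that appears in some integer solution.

7

gcd(8, 5):
  8 = 1*5 + 3
  5 = 1*3 + 2
  3 = 1*2 + 1
  2 = 2*1
so gcd(8, 5) = 1.
1 divides 11, so solutions exist.
Back-substitute for Bézout coefficients:
  1 = 3 - 1*2
  ... = 5*(-3) + 8*(2)
Scale by 11/1 = 11: (x₀, y₀) = (-33, 22).
General solution: x = -33 + 8t, y = 22 - 5t for integer t.
x ≥ 0: smallest is -33 mod 8 = 7 (at t = 5), with y = -3.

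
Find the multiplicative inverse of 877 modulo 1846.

1545

gcd(1846, 877) = 1.
By Bézout, 877×(-301) + 1846×(143) = 1.
So 877×-301 ≡ 1 (mod 1846), and -301 mod 1846 = 1545.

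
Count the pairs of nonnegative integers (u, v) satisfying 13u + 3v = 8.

0

gcd(13, 3):
  13 = 4·3 + 1
  3 = 3·1
so gcd(13, 3) = 1.
Back-substitute for Bézout coefficients:
  1 = 13 - 4·3
  ... = 13·(1) + 3·(-4)
Scale by 8: one solution is (8, -32). Reduce u mod 3: (2, -6).
General: u = 2 + 3t, v = -6 - 13t.
u ≥ 0 ⇒ t ≥ 0; v ≥ 0 ⇒ t ≤ -1. So t ∈ [0, -1]: 0 solutions.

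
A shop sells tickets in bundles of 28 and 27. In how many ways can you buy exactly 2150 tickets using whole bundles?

3

Need nonnegative integers with 28j + 27k = 2150.
gcd(28, 27) = 1, and 28·(1) + 27·(-1) = 1.
So (j₀, k₀) = (2150, -2150); general j = 2150 + 27t, k = -2150 - 28t.
j ≥ 0 ⇒ t ≥ -79; k ≥ 0 ⇒ t ≤ -77. That's 3 values of t.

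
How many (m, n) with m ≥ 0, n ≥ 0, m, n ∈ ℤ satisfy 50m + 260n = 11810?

gcd(260, 50) = 10  (260 = 5·50 + 10, 50 = 5·10).
Back-substituting, 50·(-5) + 260·(1) = 10.
Scale by 1181: one solution is (-5905, 1181). Reduce m mod 26: (23, 41).
General: m = 23 + 26t, n = 41 - 5t.
m ≥ 0 ⇒ t ≥ 0; n ≥ 0 ⇒ t ≤ 8. So t ∈ [0, 8]: 9 solutions.

9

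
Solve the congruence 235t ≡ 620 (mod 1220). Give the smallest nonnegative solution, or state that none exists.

148

gcd(1220, 235):
  1220 = 5*235 + 45
  235 = 5*45 + 10
  45 = 4*10 + 5
  10 = 2*5
so gcd(1220, 235) = 5.
5 divides 620, so solutions exist.
Back-substitute for Bézout coefficients:
  5 = 45 - 4*10
  ... = 235*(-109) + 1220*(21)
So 235*(-109) ≡ 5 (mod 1220); multiply by 124: t ≡ -13516 (mod 244).
Smallest nonnegative: t = -13516 mod 244 = 148.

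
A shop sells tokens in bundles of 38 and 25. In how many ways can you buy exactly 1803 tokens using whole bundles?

2

Need nonnegative integers with 38j + 25k = 1803.
gcd(38, 25) = 1, and 38·(2) + 25·(-3) = 1.
So (j₀, k₀) = (3606, -5409); general j = 3606 + 25t, k = -5409 - 38t.
j ≥ 0 ⇒ t ≥ -144; k ≥ 0 ⇒ t ≤ -143. That's 2 values of t.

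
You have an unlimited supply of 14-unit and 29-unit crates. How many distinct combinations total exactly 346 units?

Need nonnegative integers with 14j + 29k = 346.
gcd(14, 29) = 1, and 14·(-2) + 29·(1) = 1.
So (j₀, k₀) = (-692, 346); general j = -692 + 29t, k = 346 - 14t.
j ≥ 0 ⇒ t ≥ 24; k ≥ 0 ⇒ t ≤ 24. That's 1 value of t.

1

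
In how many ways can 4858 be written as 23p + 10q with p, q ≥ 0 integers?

gcd(23, 10) = 1  (23 = 2×10 + 3, 10 = 3×3 + 1, 3 = 3×1).
Back-substituting, 23×(-3) + 10×(7) = 1.
Scale by 4858: one solution is (-14574, 34006). Reduce p mod 10: (6, 472).
General: p = 6 + 10t, q = 472 - 23t.
p ≥ 0 ⇒ t ≥ 0; q ≥ 0 ⇒ t ≤ 20. So t ∈ [0, 20]: 21 solutions.

21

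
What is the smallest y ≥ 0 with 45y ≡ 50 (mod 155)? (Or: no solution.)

8

gcd(155, 45):
  155 = 3·45 + 20
  45 = 2·20 + 5
  20 = 4·5
so gcd(155, 45) = 5.
5 divides 50, so solutions exist.
Back-substitute for Bézout coefficients:
  5 = 45 - 2·20
  ... = 45·(7) + 155·(-2)
So 45·(7) ≡ 5 (mod 155); multiply by 10: y ≡ 70 (mod 31).
Smallest nonnegative: y = 70 mod 31 = 8.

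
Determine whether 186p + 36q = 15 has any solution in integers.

gcd(186, 36) = 6  (186 = 5×36 + 6, 36 = 6×6).
6 does not divide 15 (remainder 3), so no integer solutions.

no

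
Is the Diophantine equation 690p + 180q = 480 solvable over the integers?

gcd(690, 180):
  690 = 3*180 + 150
  180 = 1*150 + 30
  150 = 5*30
so gcd(690, 180) = 30.
30 divides 480, so integer solutions exist.

yes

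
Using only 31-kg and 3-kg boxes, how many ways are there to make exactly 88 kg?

Need nonnegative integers with 31j + 3k = 88.
gcd(31, 3) = 1, and 31·(1) + 3·(-10) = 1.
So (j₀, k₀) = (88, -880); general j = 88 + 3t, k = -880 - 31t.
j ≥ 0 ⇒ t ≥ -29; k ≥ 0 ⇒ t ≤ -29. That's 1 value of t.

1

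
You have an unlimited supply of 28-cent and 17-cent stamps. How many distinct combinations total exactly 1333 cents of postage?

Need nonnegative integers with 28j + 17k = 1333.
gcd(28, 17) = 1, and 28·(-3) + 17·(5) = 1.
So (j₀, k₀) = (-3999, 6665); general j = -3999 + 17t, k = 6665 - 28t.
j ≥ 0 ⇒ t ≥ 236; k ≥ 0 ⇒ t ≤ 238. That's 3 values of t.

3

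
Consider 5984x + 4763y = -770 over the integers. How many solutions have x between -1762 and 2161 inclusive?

9

gcd(5984, 4763) = 11.
By Bézout, 5984×(-39) + 4763×(49) = 11.
Particular solution: (132, -166).
General solution: x = 132 + 433t, y = -166 - 544t for integer t.
-1762 ≤ 132 + 433t ≤ 2161 gives t ∈ [-4, 4], which is 9 values.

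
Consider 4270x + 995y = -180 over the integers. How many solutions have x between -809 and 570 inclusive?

7

gcd(4270, 995):
  4270 = 4×995 + 290
  995 = 3×290 + 125
  290 = 2×125 + 40
  125 = 3×40 + 5
  40 = 8×5
so gcd(4270, 995) = 5.
Back-substitute for Bézout coefficients:
  5 = 125 - 3×40
  ... = 4270×(-24) + 995×(103)
Scale by -36: particular solution (864, -3708); reduce x mod 199: (68, -292).
General solution: x = 68 + 199t, y = -292 - 854t for integer t.
-809 ≤ 68 + 199t ≤ 570 gives t ∈ [-4, 2], which is 7 values.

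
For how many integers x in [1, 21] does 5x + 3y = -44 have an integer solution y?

gcd(5, 3):
  5 = 1·3 + 2
  3 = 1·2 + 1
  2 = 2·1
so gcd(5, 3) = 1.
Back-substitute for Bézout coefficients:
  1 = 3 - 1·2
  ... = 5·(-1) + 3·(2)
Scale by -44: particular solution (44, -88); reduce x mod 3: (2, -18).
General solution: x = 2 + 3t, y = -18 - 5t for integer t.
1 ≤ 2 + 3t ≤ 21 gives t ∈ [0, 6], which is 7 values.

7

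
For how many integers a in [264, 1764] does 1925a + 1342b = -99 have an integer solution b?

12

gcd(1925, 1342) = 11.
By Bézout, 1925·(-23) + 1342·(33) = 11.
Particular solution: (85, -122).
General solution: a = 85 + 122t, b = -122 - 175t for integer t.
264 ≤ 85 + 122t ≤ 1764 gives t ∈ [2, 13], which is 12 values.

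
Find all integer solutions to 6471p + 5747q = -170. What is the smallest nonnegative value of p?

2524

gcd(6471, 5747) = 1.
1 divides -170, so solutions exist.
By Bézout, 6471×(1405) + 5747×(-1582) = 1.
Scale by -170/1 = -170: (p₀, q₀) = (-238850, 268940).
General solution: p = -238850 + 5747t, q = 268940 - 6471t for integer t.
p ≥ 0: smallest is -238850 mod 5747 = 2524 (at t = 42), with q = -2842.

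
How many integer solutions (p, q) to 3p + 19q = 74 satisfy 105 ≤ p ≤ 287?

10

gcd(19, 3):
  19 = 6*3 + 1
  3 = 3*1
so gcd(19, 3) = 1.
Back-substitute for Bézout coefficients:
  1 = 19 - 6*3
  ... = 3*(-6) + 19*(1)
Scale by 74: particular solution (-444, 74); reduce p mod 19: (12, 2).
General solution: p = 12 + 19t, q = 2 - 3t for integer t.
105 ≤ 12 + 19t ≤ 287 gives t ∈ [5, 14], which is 10 values.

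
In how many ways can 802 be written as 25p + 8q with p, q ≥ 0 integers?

gcd(25, 8) = 1  (25 = 3*8 + 1, 8 = 8*1).
Back-substituting, 25*(1) + 8*(-3) = 1.
Scale by 802: one solution is (802, -2406). Reduce p mod 8: (2, 94).
General: p = 2 + 8t, q = 94 - 25t.
p ≥ 0 ⇒ t ≥ 0; q ≥ 0 ⇒ t ≤ 3. So t ∈ [0, 3]: 4 solutions.

4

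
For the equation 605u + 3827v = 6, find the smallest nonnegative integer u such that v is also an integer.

2195

gcd(3827, 605) = 1  (3827 = 6*605 + 197, 605 = 3*197 + 14, 197 = 14*14 + 1, 14 = 14*1).
1 divides 6, so solutions exist.
Back-substituting, 605*(-272) + 3827*(43) = 1.
Scale by 6/1 = 6: (u₀, v₀) = (-1632, 258).
General solution: u = -1632 + 3827t, v = 258 - 605t for integer t.
u ≥ 0: smallest is -1632 mod 3827 = 2195 (at t = 1), with v = -347.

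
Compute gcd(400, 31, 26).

gcd(400, 31):
  400 = 12*31 + 28
  31 = 1*28 + 3
  28 = 9*3 + 1
  3 = 3*1
so gcd(400, 31) = 1.
gcd(1, 26) = 1.

1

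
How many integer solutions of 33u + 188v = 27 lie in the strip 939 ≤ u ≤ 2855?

11

gcd(188, 33) = 1.
By Bézout, 33*(57) + 188*(-10) = 1.
Particular solution: (35, -6).
General solution: u = 35 + 188t, v = -6 - 33t for integer t.
939 ≤ 35 + 188t ≤ 2855 gives t ∈ [5, 15], which is 11 values.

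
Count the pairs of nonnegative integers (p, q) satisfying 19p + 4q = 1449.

19

gcd(19, 4):
  19 = 4·4 + 3
  4 = 1·3 + 1
  3 = 3·1
so gcd(19, 4) = 1.
Back-substitute for Bézout coefficients:
  1 = 4 - 1·3
  ... = 19·(-1) + 4·(5)
Scale by 1449: one solution is (-1449, 7245). Reduce p mod 4: (3, 348).
General: p = 3 + 4t, q = 348 - 19t.
p ≥ 0 ⇒ t ≥ 0; q ≥ 0 ⇒ t ≤ 18. So t ∈ [0, 18]: 19 solutions.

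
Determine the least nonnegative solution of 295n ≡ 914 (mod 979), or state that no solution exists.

gcd(979, 295):
  979 = 3·295 + 94
  295 = 3·94 + 13
  94 = 7·13 + 3
  13 = 4·3 + 1
  3 = 3·1
so gcd(979, 295) = 1.
1 divides 914, so solutions exist.
Back-substitute for Bézout coefficients:
  1 = 13 - 4·3
  ... = 295·(302) + 979·(-91)
So 295·(302) ≡ 1 (mod 979); multiply by 914: n ≡ 276028 (mod 979).
Smallest nonnegative: n = 276028 mod 979 = 929.

929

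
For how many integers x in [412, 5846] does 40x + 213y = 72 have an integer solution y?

26

gcd(213, 40) = 1  (213 = 5×40 + 13, 40 = 3×13 + 1, 13 = 13×1).
Back-substituting, 40×(16) + 213×(-3) = 1.
Scale by 72: particular solution (1152, -216); reduce x mod 213: (87, -16).
General solution: x = 87 + 213t, y = -16 - 40t for integer t.
412 ≤ 87 + 213t ≤ 5846 gives t ∈ [2, 27], which is 26 values.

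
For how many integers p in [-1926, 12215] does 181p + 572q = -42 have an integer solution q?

gcd(572, 181) = 1.
By Bézout, 181×(-79) + 572×(25) = 1.
Particular solution: (458, -145).
General solution: p = 458 + 572t, q = -145 - 181t for integer t.
-1926 ≤ 458 + 572t ≤ 12215 gives t ∈ [-4, 20], which is 25 values.

25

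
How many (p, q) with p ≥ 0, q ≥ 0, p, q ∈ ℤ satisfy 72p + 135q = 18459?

gcd(135, 72):
  135 = 1×72 + 63
  72 = 1×63 + 9
  63 = 7×9
so gcd(135, 72) = 9.
Back-substitute for Bézout coefficients:
  9 = 72 - 1×63
  ... = 72×(2) + 135×(-1)
Scale by 2051: one solution is (4102, -2051). Reduce p mod 15: (7, 133).
General: p = 7 + 15t, q = 133 - 8t.
p ≥ 0 ⇒ t ≥ 0; q ≥ 0 ⇒ t ≤ 16. So t ∈ [0, 16]: 17 solutions.

17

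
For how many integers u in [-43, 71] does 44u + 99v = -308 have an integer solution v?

13

gcd(99, 44) = 11.
By Bézout, 44×(-2) + 99×(1) = 11.
Particular solution: (2, -4).
General solution: u = 2 + 9t, v = -4 - 4t for integer t.
-43 ≤ 2 + 9t ≤ 71 gives t ∈ [-5, 7], which is 13 values.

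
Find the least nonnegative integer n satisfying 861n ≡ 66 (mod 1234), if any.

gcd(1234, 861) = 1.
1 divides 66, so solutions exist.
By Bézout, 861*(-397) + 1234*(277) = 1.
So 861*(-397) ≡ 1 (mod 1234); multiply by 66: n ≡ -26202 (mod 1234).
Smallest nonnegative: n = -26202 mod 1234 = 946.

946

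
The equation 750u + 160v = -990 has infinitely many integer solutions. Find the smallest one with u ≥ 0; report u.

gcd(750, 160):
  750 = 4·160 + 110
  160 = 1·110 + 50
  110 = 2·50 + 10
  50 = 5·10
so gcd(750, 160) = 10.
10 divides -990, so solutions exist.
Back-substitute for Bézout coefficients:
  10 = 110 - 2·50
  ... = 750·(3) + 160·(-14)
Scale by -990/10 = -99: (u₀, v₀) = (-297, 1386).
General solution: u = -297 + 16t, v = 1386 - 75t for integer t.
u ≥ 0: smallest is -297 mod 16 = 7 (at t = 19), with v = -39.

7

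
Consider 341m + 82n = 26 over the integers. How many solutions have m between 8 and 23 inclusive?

0

gcd(341, 82):
  341 = 4·82 + 13
  82 = 6·13 + 4
  13 = 3·4 + 1
  4 = 4·1
so gcd(341, 82) = 1.
Back-substitute for Bézout coefficients:
  1 = 13 - 3·4
  ... = 341·(19) + 82·(-79)
Scale by 26: particular solution (494, -2054); reduce m mod 82: (2, -8).
General solution: m = 2 + 82t, n = -8 - 341t for integer t.
8 ≤ 2 + 82t ≤ 23 gives t ∈ [1, 0], which is 0 values.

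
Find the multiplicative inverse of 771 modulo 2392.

1635

gcd(2392, 771):
  2392 = 3*771 + 79
  771 = 9*79 + 60
  79 = 1*60 + 19
  60 = 3*19 + 3
  19 = 6*3 + 1
  3 = 3*1
so gcd(2392, 771) = 1.
Back-substitute for Bézout coefficients:
  1 = 19 - 6*3
  ... = 771*(-757) + 2392*(244)
So 771*-757 ≡ 1 (mod 2392), and -757 mod 2392 = 1635.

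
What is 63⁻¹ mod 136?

95

gcd(136, 63) = 1.
By Bézout, 63×(-41) + 136×(19) = 1.
So 63×-41 ≡ 1 (mod 136), and -41 mod 136 = 95.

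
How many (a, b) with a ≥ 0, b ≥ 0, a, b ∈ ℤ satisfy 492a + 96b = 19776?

6

gcd(492, 96):
  492 = 5*96 + 12
  96 = 8*12
so gcd(492, 96) = 12.
Back-substitute for Bézout coefficients:
  12 = 492 - 5*96
  ... = 492*(1) + 96*(-5)
Scale by 1648: one solution is (1648, -8240). Reduce a mod 8: (0, 206).
General: a = 0 + 8t, b = 206 - 41t.
a ≥ 0 ⇒ t ≥ 0; b ≥ 0 ⇒ t ≤ 5. So t ∈ [0, 5]: 6 solutions.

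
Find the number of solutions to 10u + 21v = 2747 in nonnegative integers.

gcd(21, 10) = 1  (21 = 2*10 + 1, 10 = 10*1).
Back-substituting, 10*(-2) + 21*(1) = 1.
Scale by 2747: one solution is (-5494, 2747). Reduce u mod 21: (8, 127).
General: u = 8 + 21t, v = 127 - 10t.
u ≥ 0 ⇒ t ≥ 0; v ≥ 0 ⇒ t ≤ 12. So t ∈ [0, 12]: 13 solutions.

13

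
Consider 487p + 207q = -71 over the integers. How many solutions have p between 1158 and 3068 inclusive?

gcd(487, 207) = 1  (487 = 2*207 + 73, 207 = 2*73 + 61, 73 = 1*61 + 12, 61 = 5*12 + 1, 12 = 12*1).
Back-substituting, 487*(-17) + 207*(40) = 1.
Scale by -71: particular solution (1207, -2840); reduce p mod 207: (172, -405).
General solution: p = 172 + 207t, q = -405 - 487t for integer t.
1158 ≤ 172 + 207t ≤ 3068 gives t ∈ [5, 13], which is 9 values.

9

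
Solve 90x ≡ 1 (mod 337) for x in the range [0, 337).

gcd(337, 90) = 1.
By Bézout, 90*(-161) + 337*(43) = 1.
So 90*-161 ≡ 1 (mod 337), and -161 mod 337 = 176.

176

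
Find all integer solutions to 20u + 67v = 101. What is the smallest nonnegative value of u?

gcd(67, 20):
  67 = 3*20 + 7
  20 = 2*7 + 6
  7 = 1*6 + 1
  6 = 6*1
so gcd(67, 20) = 1.
1 divides 101, so solutions exist.
Back-substitute for Bézout coefficients:
  1 = 7 - 1*6
  ... = 20*(-10) + 67*(3)
Scale by 101/1 = 101: (u₀, v₀) = (-1010, 303).
General solution: u = -1010 + 67t, v = 303 - 20t for integer t.
u ≥ 0: smallest is -1010 mod 67 = 62 (at t = 16), with v = -17.

62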